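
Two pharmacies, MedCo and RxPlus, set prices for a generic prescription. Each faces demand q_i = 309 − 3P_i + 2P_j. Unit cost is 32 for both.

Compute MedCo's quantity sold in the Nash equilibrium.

207.75

MedCo's profit: π = (P_{MedCo} − 32)(309 − 3P_{MedCo} + 2P_{RxPlus}).
∂π/∂P_{MedCo} = 405 − 6P_{MedCo} + 2P_{RxPlus} = 0 ⇒ P_{MedCo} = 67.5 + (1/3)P_{RxPlus}.
By symmetry P_{RxPlus} = P_{MedCo}; substituting into the reaction function, (2/3)P_{MedCo} = 67.5 and P_{MedCo} = 101.25.
q_{MedCo} = 309 − 3·101.25 + 2·101.25 = 207.75.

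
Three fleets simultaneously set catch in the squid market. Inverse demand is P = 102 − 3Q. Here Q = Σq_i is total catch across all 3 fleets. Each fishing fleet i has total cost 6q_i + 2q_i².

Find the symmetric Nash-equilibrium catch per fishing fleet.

6

A representative fishing fleet's profit is π_i = q_i(102 − 3Q) − 6q_i − 2q_i², with Q = q_i + Σ_{j≠i} q_j.
First-order condition: 96 − 10q_i − 3Σ_{j≠i} q_j = 0.
In a symmetric equilibrium every fishing fleet chooses the same q, so Σ_{j≠i} q_j = 2q. The condition becomes 96 − 16q = 0, giving q = 96/16 = 6.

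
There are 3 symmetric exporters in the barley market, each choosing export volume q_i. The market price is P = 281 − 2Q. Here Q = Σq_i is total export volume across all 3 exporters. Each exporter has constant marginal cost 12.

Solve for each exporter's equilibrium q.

A representative exporter's profit is π_i = q_i(281 − 2Q) − 12q_i, with Q = q_i + Σ_{j≠i} q_j.
First-order condition: 269 − 4q_i − 2Σ_{j≠i} q_j = 0.
With identical exporters, set every q_j = q: then 269 − 4q − 4q = 0, i.e. q = 269/8 = 33.625.

33.625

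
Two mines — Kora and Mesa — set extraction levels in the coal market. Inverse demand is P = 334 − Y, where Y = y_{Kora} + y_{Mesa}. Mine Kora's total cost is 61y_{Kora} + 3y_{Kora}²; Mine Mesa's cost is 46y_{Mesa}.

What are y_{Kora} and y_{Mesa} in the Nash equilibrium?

Mine Kora's profit: π = y_{Kora}(334 − (y_{Kora} + y_{Mesa})) − 61y_{Kora} − 3y_{Kora}².
∂π/∂y_{Kora} = 273 − 8y_{Kora} − y_{Mesa} = 0, so y_{Kora} = 34.125 − 0.125y_{Mesa}.
For Mesa: ∂π/∂y_{Mesa} = 288 − 2y_{Mesa} − y_{Kora} = 0 ⇒ y_{Mesa} = 144 − 0.5y_{Kora}.
Solving the two reaction functions simultaneously: (1 − (−0.125)(−0.5))y_{Kora} = 34.125 − 0.125·144, so 0.9375y_{Kora} = 16.125 and y_{Kora} = 17.2.
Then y_{Mesa} = 144 − 0.5·17.2 = 135.4.

17.2, 135.4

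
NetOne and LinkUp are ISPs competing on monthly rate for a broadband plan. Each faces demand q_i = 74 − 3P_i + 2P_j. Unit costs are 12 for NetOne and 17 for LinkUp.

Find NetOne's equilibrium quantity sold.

NetOne's profit: π = (P_{NetOne} − 12)(74 − 3P_{NetOne} + 2P_{LinkUp}).
∂π/∂P_{NetOne} = 110 − 6P_{NetOne} + 2P_{LinkUp} = 0 ⇒ P_{NetOne} = 55/3 + (1/3)P_{LinkUp}.
Similarly P_{LinkUp} = 125/6 + (1/3)P_{NetOne}.
Substituting the second reaction function into the first: P_{NetOne} = 55/3 + (1/3)(125/6 + (1/3)P_{NetOne}), which gives (8/9)P_{NetOne} = 455/18 ⇒ P_{NetOne} = 28.4375.
Then P_{LinkUp} = 125/6 + (1/3)·28.4375 = 30.3125.
q_{NetOne} = 74 − 3·28.4375 + 2·30.3125 = 49.3125.

49.3125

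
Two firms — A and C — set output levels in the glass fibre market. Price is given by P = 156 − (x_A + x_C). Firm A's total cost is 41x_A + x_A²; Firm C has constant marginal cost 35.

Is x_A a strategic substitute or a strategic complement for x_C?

Firm A's profit: π = x_A(156 − (x_A + x_C)) − 41x_A − x_A².
∂π/∂x_A = 115 − 4x_A − x_C = 0, so x_A = 28.75 − 0.25x_C.
The best-response slope dx_A/dx_C = −0.25 < 0: the reaction function is downward-sloping, so the choices are strategic substitutes.

strategic substitutes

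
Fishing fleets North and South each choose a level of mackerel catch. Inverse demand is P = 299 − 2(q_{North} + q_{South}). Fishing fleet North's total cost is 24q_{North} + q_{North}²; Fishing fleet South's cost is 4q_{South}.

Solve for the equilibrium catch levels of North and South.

Fishing fleet North's profit: π = q_{North}(299 − 2(q_{North} + q_{South})) − 24q_{North} − q_{North}².
∂π/∂q_{North} = 275 − 6q_{North} − 2q_{South} = 0, so q_{North} = 275/6 − (1/3)q_{South}.
For South: ∂π/∂q_{South} = 295 − 4q_{South} − 2q_{North} = 0 ⇒ q_{South} = 73.75 − 0.5q_{North}.
Plugging q_{South} into North's best response: q_{North} = 275/6 − (1/3)(73.75 − 0.5q_{North}) ⇒ (5/6)q_{North} = 21.25, so q_{North} = 25.5.
Then q_{South} = 73.75 − 0.5·25.5 = 61.

25.5, 61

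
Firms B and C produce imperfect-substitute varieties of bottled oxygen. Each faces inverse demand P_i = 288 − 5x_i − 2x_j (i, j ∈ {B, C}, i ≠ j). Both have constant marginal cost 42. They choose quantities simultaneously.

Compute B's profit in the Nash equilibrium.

2101.25

Firm B's profit: π = x_B(288 − 5x_B − 2x_C) − 42x_B.
∂π/∂x_B = 246 − 10x_B − 2x_C = 0 ⇒ x_B = 24.6 − 0.2x_C.
Setting x_B = x_C in the reaction function: x_B = 24.6 − 0.2x_B, so x_B = 24.6 / 1.2 = 20.5.
P_B = 288 − 5·20.5 − 2·20.5 = 144.5.
Profit = (144.5 − 42)·20.5 = 2101.25.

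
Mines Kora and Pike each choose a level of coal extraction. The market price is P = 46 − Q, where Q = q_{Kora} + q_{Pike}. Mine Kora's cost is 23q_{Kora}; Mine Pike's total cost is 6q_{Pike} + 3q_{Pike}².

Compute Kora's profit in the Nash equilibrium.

92.16

Mine Kora's profit: π = q_{Kora}(46 − (q_{Kora} + q_{Pike})) − 23q_{Kora}.
∂π/∂q_{Kora} = 23 − 2q_{Kora} − q_{Pike} = 0, so q_{Kora} = 11.5 − 0.5q_{Pike}.
For Pike: ∂π/∂q_{Pike} = 40 − 8q_{Pike} − q_{Kora} = 0 ⇒ q_{Pike} = 5 − 0.125q_{Kora}.
Substituting the second reaction function into the first: q_{Kora} = 11.5 − 0.5(5 − 0.125q_{Kora}), which gives 0.9375q_{Kora} = 9 ⇒ q_{Kora} = 9.6.
Then q_{Pike} = 5 − 0.125·9.6 = 3.8.
Price P = 46 − 13.4 = 32.6.
Kora's profit: (32.6 − 23)·9.6 = 92.16.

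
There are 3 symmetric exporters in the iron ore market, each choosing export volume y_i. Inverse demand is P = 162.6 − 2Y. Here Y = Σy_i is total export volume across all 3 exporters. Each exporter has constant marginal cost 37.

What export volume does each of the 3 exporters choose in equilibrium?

A representative exporter's profit is π_i = y_i(162.6 − 2Y) − 37y_i, with Y = y_i + Σ_{j≠i} y_j.
First-order condition: 125.6 − 4y_i − 2Σ_{j≠i} y_j = 0.
Imposing symmetry (y_j = y for all j) turns Σ_{j≠i} y_j into 2y, so 125.6 = 8y and y = 15.7.

15.7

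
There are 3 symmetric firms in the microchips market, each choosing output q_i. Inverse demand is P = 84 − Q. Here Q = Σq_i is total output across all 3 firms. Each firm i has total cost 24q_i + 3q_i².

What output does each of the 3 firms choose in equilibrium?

6

A representative firm's profit is π_i = q_i(84 − Q) − 24q_i − 3q_i², with Q = q_i + Σ_{j≠i} q_j.
First-order condition: 60 − 8q_i − Σ_{j≠i} q_j = 0.
Imposing symmetry (q_j = q for all j) turns Σ_{j≠i} q_j into 2q, so 60 = 10q and q = 6.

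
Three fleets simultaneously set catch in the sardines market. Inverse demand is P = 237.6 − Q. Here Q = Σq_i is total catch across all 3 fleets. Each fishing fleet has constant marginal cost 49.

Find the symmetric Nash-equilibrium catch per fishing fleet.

47.15

A representative fishing fleet's profit is π_i = q_i(237.6 − Q) − 49q_i, with Q = q_i + Σ_{j≠i} q_j.
First-order condition: 188.6 − 2q_i − Σ_{j≠i} q_j = 0.
In a symmetric equilibrium every fishing fleet chooses the same q, so Σ_{j≠i} q_j = 2q. The condition becomes 188.6 − 4q = 0, giving q = 188.6/4 = 47.15.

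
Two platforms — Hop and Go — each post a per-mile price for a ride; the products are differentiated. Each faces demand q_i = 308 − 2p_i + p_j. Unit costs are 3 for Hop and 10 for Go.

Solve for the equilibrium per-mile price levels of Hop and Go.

Hop's profit: π = (p_{Hop} − 3)(308 − 2p_{Hop} + p_{Go}).
∂π/∂p_{Hop} = 314 − 4p_{Hop} + p_{Go} = 0 ⇒ p_{Hop} = 78.5 + 0.25p_{Go}.
Similarly p_{Go} = 82 + 0.25p_{Hop}.
Solving the two reaction functions simultaneously: (1 − (0.25)(0.25))p_{Hop} = 78.5 + 0.25·82, so 0.9375p_{Hop} = 99 and p_{Hop} = 105.6.
Then p_{Go} = 82 + 0.25·105.6 = 108.4.

105.6, 108.4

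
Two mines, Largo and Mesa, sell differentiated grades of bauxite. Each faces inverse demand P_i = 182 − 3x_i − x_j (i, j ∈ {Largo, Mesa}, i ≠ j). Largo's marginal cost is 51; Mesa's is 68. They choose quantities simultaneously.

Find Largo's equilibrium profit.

Mine Largo's profit: π = x_{Largo}(182 − 3x_{Largo} − x_{Mesa}) − 51x_{Largo}.
∂π/∂x_{Largo} = 131 − 6x_{Largo} − x_{Mesa} = 0 ⇒ x_{Largo} = 131/6 − (1/6)x_{Mesa}.
Similarly x_{Mesa} = 19 − (1/6)x_{Largo}.
Solving the two reaction functions simultaneously: (1 − (−1/6)(−1/6))x_{Largo} = 131/6 − (1/6)·19, so (35/36)x_{Largo} = 56/3 and x_{Largo} = 19.2.
Then x_{Mesa} = 19 − (1/6)·19.2 = 15.8.
P_{Largo} = 182 − 3·19.2 − 15.8 = 108.6.
Profit = (108.6 − 51)·19.2 = 1105.92.

1105.92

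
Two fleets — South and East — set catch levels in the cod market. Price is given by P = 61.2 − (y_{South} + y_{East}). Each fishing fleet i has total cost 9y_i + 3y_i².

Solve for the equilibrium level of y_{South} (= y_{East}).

Fishing fleet South's profit: π = y_{South}(61.2 − (y_{South} + y_{East})) − 9y_{South} − 3y_{South}².
∂π/∂y_{South} = 52.2 − 8y_{South} − y_{East} = 0, so y_{South} = 6.525 − 0.125y_{East}.
Setting y_{South} = y_{East} in the reaction function: y_{South} = 6.525 − 0.125y_{South}, so y_{South} = 6.525 / 1.125 = 5.8.

5.8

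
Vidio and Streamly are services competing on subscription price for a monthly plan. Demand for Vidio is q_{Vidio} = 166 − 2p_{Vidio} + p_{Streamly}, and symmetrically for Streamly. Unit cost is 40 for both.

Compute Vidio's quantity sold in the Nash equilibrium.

84

Vidio's profit: π = (p_{Vidio} − 40)(166 − 2p_{Vidio} + p_{Streamly}).
∂π/∂p_{Vidio} = 246 − 4p_{Vidio} + p_{Streamly} = 0 ⇒ p_{Vidio} = 61.5 + 0.25p_{Streamly}.
The game is symmetric, so in equilibrium p_{Streamly} = p_{Vidio}: the reaction function gives 0.75p_{Vidio} = 61.5, hence p_{Vidio} = 82.
q_{Vidio} = 166 − 2·82 + 82 = 84.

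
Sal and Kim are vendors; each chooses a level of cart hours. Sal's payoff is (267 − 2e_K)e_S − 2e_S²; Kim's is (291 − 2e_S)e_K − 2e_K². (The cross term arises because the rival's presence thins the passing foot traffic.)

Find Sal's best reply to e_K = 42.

Expanding Sal's payoff: 267e_S − 2e_Ke_S − 2e_S².
∂π/∂e_S = 267 − 2e_K − 4e_S = 0, so e_S = 66.75 − 0.5e_K.
At e_K = 42: e_S = 66.75 − 0.5·42 = 45.75.

45.75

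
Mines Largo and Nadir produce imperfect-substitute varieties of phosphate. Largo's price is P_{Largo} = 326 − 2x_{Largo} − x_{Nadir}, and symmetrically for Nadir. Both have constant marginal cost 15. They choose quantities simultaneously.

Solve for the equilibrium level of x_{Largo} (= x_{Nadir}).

Mine Largo's profit: π = x_{Largo}(326 − 2x_{Largo} − x_{Nadir}) − 15x_{Largo}.
∂π/∂x_{Largo} = 311 − 4x_{Largo} − x_{Nadir} = 0 ⇒ x_{Largo} = 77.75 − 0.25x_{Nadir}.
Setting x_{Largo} = x_{Nadir} in the reaction function: x_{Largo} = 77.75 − 0.25x_{Largo}, so x_{Largo} = 77.75 / 1.25 = 62.2.

62.2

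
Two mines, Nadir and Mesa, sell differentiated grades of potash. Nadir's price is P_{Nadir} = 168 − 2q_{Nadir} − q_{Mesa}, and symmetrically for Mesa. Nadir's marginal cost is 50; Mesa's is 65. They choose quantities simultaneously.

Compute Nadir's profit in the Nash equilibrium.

1210.32

Mine Nadir's profit: π = q_{Nadir}(168 − 2q_{Nadir} − q_{Mesa}) − 50q_{Nadir}.
∂π/∂q_{Nadir} = 118 − 4q_{Nadir} − q_{Mesa} = 0 ⇒ q_{Nadir} = 29.5 − 0.25q_{Mesa}.
Similarly q_{Mesa} = 25.75 − 0.25q_{Nadir}.
Solving the two reaction functions simultaneously: (1 − (−0.25)(−0.25))q_{Nadir} = 29.5 − 0.25·25.75, so 0.9375q_{Nadir} = 23.0625 and q_{Nadir} = 24.6.
Then q_{Mesa} = 25.75 − 0.25·24.6 = 19.6.
P_{Nadir} = 168 − 2·24.6 − 19.6 = 99.2.
Profit = (99.2 − 50)·24.6 = 1210.32.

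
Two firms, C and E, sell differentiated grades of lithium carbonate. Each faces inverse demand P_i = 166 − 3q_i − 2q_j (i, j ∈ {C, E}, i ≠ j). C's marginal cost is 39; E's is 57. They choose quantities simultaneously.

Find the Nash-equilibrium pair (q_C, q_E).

17, 12.5

Firm C's profit: π = q_C(166 − 3q_C − 2q_E) − 39q_C.
∂π/∂q_C = 127 − 6q_C − 2q_E = 0 ⇒ q_C = 127/6 − (1/3)q_E.
Similarly q_E = 109/6 − (1/3)q_C.
Plugging q_E into C's best response: q_C = 127/6 − (1/3)(109/6 − (1/3)q_C) ⇒ (8/9)q_C = 136/9, so q_C = 17.
Then q_E = 109/6 − (1/3)·17 = 12.5.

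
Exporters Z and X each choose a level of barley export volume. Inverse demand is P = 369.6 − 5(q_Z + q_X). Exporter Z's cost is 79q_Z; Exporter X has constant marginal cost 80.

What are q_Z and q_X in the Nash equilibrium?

Exporter Z's profit: π = q_Z(369.6 − 5(q_Z + q_X)) − 79q_Z.
∂π/∂q_Z = 290.6 − 10q_Z − 5q_X = 0, so q_Z = 29.06 − 0.5q_X.
By the same steps for X: q_X = 28.96 − 0.5q_Z.
Substituting the second reaction function into the first: q_Z = 29.06 − 0.5(28.96 − 0.5q_Z), which gives 0.75q_Z = 14.58 ⇒ q_Z = 19.44.
Then q_X = 28.96 − 0.5·19.44 = 19.24.

19.44, 19.24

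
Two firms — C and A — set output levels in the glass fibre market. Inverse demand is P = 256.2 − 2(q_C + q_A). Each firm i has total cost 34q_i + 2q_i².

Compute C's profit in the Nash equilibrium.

Firm C's profit: π = q_C(256.2 − 2(q_C + q_A)) − 34q_C − 2q_C².
∂π/∂q_C = 222.2 − 8q_C − 2q_A = 0, so q_C = 27.775 − 0.25q_A.
Setting q_C = q_A in the reaction function: q_C = 27.775 − 0.25q_C, so q_C = 27.775 / 1.25 = 22.22.
Price P = 256.2 − 2·44.44 = 167.32.
C's profit: (167.32 − 34)·22.22 − 2(22.22)² = 1974.9136.

1974.9136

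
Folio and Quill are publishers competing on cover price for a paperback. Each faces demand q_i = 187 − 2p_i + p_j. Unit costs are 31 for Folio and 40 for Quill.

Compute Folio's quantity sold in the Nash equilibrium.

106.4

Folio's profit: π = (p_{Folio} − 31)(187 − 2p_{Folio} + p_{Quill}).
∂π/∂p_{Folio} = 249 − 4p_{Folio} + p_{Quill} = 0 ⇒ p_{Folio} = 62.25 + 0.25p_{Quill}.
Similarly p_{Quill} = 66.75 + 0.25p_{Folio}.
Substituting the second reaction function into the first: p_{Folio} = 62.25 + 0.25(66.75 + 0.25p_{Folio}), which gives 0.9375p_{Folio} = 78.9375 ⇒ p_{Folio} = 84.2.
Then p_{Quill} = 66.75 + 0.25·84.2 = 87.8.
q_{Folio} = 187 − 2·84.2 + 87.8 = 106.4.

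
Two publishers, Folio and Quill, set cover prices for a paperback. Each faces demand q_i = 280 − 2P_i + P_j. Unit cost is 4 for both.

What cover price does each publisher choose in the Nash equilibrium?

Folio's profit: π = (P_{Folio} − 4)(280 − 2P_{Folio} + P_{Quill}).
∂π/∂P_{Folio} = 288 − 4P_{Folio} + P_{Quill} = 0 ⇒ P_{Folio} = 72 + 0.25P_{Quill}.
By symmetry P_{Quill} = P_{Folio}; substituting into the reaction function, 0.75P_{Folio} = 72 and P_{Folio} = 96.

96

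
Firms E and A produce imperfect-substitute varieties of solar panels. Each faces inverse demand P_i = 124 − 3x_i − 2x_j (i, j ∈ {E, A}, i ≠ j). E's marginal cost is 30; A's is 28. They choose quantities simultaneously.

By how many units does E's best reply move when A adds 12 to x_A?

-4

Firm E's profit: π = x_E(124 − 3x_E − 2x_A) − 30x_E.
∂π/∂x_E = 94 − 6x_E − 2x_A = 0 ⇒ x_E = 47/3 − (1/3)x_A.
The reaction-function slope is −1/3, so a 12-unit rise in x_A moves x_E by −1/3 × 12 = −4. E's best response falls — the actions are strategic substitutes.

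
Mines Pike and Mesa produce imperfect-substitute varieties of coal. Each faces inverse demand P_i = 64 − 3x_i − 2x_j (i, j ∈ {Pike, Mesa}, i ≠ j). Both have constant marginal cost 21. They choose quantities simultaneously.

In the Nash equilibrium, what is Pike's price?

Mine Pike's profit: π = x_{Pike}(64 − 3x_{Pike} − 2x_{Mesa}) − 21x_{Pike}.
∂π/∂x_{Pike} = 43 − 6x_{Pike} − 2x_{Mesa} = 0 ⇒ x_{Pike} = 43/6 − (1/3)x_{Mesa}.
By symmetry x_{Mesa} = x_{Pike}; substituting into the reaction function, (4/3)x_{Pike} = 43/6 and x_{Pike} = 5.375.
P_{Pike} = 64 − 3·5.375 − 2·5.375 = 37.125.

37.125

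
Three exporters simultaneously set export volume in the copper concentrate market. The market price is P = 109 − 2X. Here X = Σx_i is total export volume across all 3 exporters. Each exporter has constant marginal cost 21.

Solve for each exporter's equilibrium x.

A representative exporter's profit is π_i = x_i(109 − 2X) − 21x_i, with X = x_i + Σ_{j≠i} x_j.
First-order condition: 88 − 4x_i − 2Σ_{j≠i} x_j = 0.
Imposing symmetry (x_j = x for all j) turns Σ_{j≠i} x_j into 2x, so 88 = 8x and x = 11.

11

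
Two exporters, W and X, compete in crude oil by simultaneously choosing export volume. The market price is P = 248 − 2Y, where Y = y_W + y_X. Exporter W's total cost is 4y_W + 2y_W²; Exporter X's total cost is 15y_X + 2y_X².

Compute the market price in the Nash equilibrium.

Exporter W's profit: π = y_W(248 − 2(y_W + y_X)) − 4y_W − 2y_W².
∂π/∂y_W = 244 − 8y_W − 2y_X = 0, so y_W = 30.5 − 0.25y_X.
By the same steps for X: y_X = 29.125 − 0.25y_W.
Substituting the second reaction function into the first: y_W = 30.5 − 0.25(29.125 − 0.25y_W), which gives 0.9375y_W = 743/32 ⇒ y_W = 743/30.
Then y_X = 29.125 − 0.25·(743/30) = 344/15.
Equilibrium price: P = 248 − 2·47.7 = 152.6.

152.6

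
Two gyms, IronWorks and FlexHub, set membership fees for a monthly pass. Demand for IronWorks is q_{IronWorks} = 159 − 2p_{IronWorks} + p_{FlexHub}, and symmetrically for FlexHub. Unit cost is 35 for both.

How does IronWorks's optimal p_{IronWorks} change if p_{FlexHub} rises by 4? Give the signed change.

IronWorks's profit: π = (p_{IronWorks} − 35)(159 − 2p_{IronWorks} + p_{FlexHub}).
∂π/∂p_{IronWorks} = 229 − 4p_{IronWorks} + p_{FlexHub} = 0 ⇒ p_{IronWorks} = 57.25 + 0.25p_{FlexHub}.
The reaction-function slope is 0.25, so a 4-unit rise in p_{FlexHub} moves p_{IronWorks} by 0.25 × 4 = 1. IronWorks's best response rises — the actions are strategic complements.

1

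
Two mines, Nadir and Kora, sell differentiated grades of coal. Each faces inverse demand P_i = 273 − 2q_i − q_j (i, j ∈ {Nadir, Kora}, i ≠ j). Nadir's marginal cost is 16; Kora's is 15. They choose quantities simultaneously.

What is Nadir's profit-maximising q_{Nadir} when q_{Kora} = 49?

52

Mine Nadir's profit: π = q_{Nadir}(273 − 2q_{Nadir} − q_{Kora}) − 16q_{Nadir}.
∂π/∂q_{Nadir} = 257 − 4q_{Nadir} − q_{Kora} = 0 ⇒ q_{Nadir} = 64.25 − 0.25q_{Kora}.
At q_{Kora} = 49: q_{Nadir} = 64.25 − 0.25·49 = 52.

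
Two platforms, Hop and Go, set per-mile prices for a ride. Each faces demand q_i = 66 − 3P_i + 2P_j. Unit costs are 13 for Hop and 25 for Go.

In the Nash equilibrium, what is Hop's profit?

Hop's profit: π = (P_{Hop} − 13)(66 − 3P_{Hop} + 2P_{Go}).
∂π/∂P_{Hop} = 105 − 6P_{Hop} + 2P_{Go} = 0 ⇒ P_{Hop} = 17.5 + (1/3)P_{Go}.
Similarly P_{Go} = 23.5 + (1/3)P_{Hop}.
Substituting the second reaction function into the first: P_{Hop} = 17.5 + (1/3)(23.5 + (1/3)P_{Hop}), which gives (8/9)P_{Hop} = 76/3 ⇒ P_{Hop} = 28.5.
Then P_{Go} = 23.5 + (1/3)·28.5 = 33.
q_{Hop} = 66 − 3·28.5 + 2·33 = 46.5.
Profit = (28.5 − 13)·46.5 = 720.75.

720.75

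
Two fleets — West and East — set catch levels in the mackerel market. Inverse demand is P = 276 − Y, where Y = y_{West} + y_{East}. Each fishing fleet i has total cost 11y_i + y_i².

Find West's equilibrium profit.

5618

Fishing fleet West's profit: π = y_{West}(276 − (y_{West} + y_{East})) − 11y_{West} − y_{West}².
∂π/∂y_{West} = 265 − 4y_{West} − y_{East} = 0, so y_{West} = 66.25 − 0.25y_{East}.
By symmetry y_{East} = y_{West}; substituting into the reaction function, 1.25y_{West} = 66.25 and y_{West} = 53.
Price P = 276 − 106 = 170.
West's profit: (170 − 11)·53 − (53)² = 5618.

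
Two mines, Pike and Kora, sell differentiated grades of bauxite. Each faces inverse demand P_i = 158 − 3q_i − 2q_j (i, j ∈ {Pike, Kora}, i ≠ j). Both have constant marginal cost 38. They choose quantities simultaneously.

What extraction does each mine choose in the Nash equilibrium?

15

Mine Pike's profit: π = q_{Pike}(158 − 3q_{Pike} − 2q_{Kora}) − 38q_{Pike}.
∂π/∂q_{Pike} = 120 − 6q_{Pike} − 2q_{Kora} = 0 ⇒ q_{Pike} = 20 − (1/3)q_{Kora}.
The game is symmetric, so in equilibrium q_{Kora} = q_{Pike}: the reaction function gives (4/3)q_{Pike} = 20, hence q_{Pike} = 15.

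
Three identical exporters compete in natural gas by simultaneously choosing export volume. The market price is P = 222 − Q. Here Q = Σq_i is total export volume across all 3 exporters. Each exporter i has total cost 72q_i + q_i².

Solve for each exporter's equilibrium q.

A representative exporter's profit is π_i = q_i(222 − Q) − 72q_i − q_i², with Q = q_i + Σ_{j≠i} q_j.
First-order condition: 150 − 4q_i − Σ_{j≠i} q_j = 0.
In a symmetric equilibrium every exporter chooses the same q, so Σ_{j≠i} q_j = 2q. The condition becomes 150 − 6q = 0, giving q = 150/6 = 25.

25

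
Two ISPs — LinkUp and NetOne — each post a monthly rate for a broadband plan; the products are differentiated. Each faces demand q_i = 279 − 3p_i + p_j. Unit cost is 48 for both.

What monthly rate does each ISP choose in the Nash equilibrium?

84.6

LinkUp's profit: π = (p_{LinkUp} − 48)(279 − 3p_{LinkUp} + p_{NetOne}).
∂π/∂p_{LinkUp} = 423 − 6p_{LinkUp} + p_{NetOne} = 0 ⇒ p_{LinkUp} = 70.5 + (1/6)p_{NetOne}.
The game is symmetric, so in equilibrium p_{NetOne} = p_{LinkUp}: the reaction function gives (5/6)p_{LinkUp} = 70.5, hence p_{LinkUp} = 84.6.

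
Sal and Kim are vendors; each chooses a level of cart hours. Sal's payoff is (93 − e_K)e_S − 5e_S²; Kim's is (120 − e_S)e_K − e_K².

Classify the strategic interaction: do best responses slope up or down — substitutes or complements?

Expanding Sal's payoff: 93e_S − e_Ke_S − 5e_S².
∂π/∂e_S = 93 − e_K − 10e_S = 0, so e_S = 9.3 − 0.1e_K.
The best-response slope de_S/de_K = −0.1 < 0: the reaction function is downward-sloping, so the choices are strategic substitutes.

strategic substitutes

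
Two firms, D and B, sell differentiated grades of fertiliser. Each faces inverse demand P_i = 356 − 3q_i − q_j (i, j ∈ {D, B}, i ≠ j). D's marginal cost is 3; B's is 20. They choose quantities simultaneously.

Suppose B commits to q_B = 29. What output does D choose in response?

54

Firm D's profit: π = q_D(356 − 3q_D − q_B) − 3q_D.
∂π/∂q_D = 353 − 6q_D − q_B = 0 ⇒ q_D = 353/6 − (1/6)q_B.
At q_B = 29: q_D = 353/6 − (1/6)·29 = 54.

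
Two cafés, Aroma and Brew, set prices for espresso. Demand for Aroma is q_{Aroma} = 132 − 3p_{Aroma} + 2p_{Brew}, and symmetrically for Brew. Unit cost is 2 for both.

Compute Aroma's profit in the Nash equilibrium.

3168.75

Aroma's profit: π = (p_{Aroma} − 2)(132 − 3p_{Aroma} + 2p_{Brew}).
∂π/∂p_{Aroma} = 138 − 6p_{Aroma} + 2p_{Brew} = 0 ⇒ p_{Aroma} = 23 + (1/3)p_{Brew}.
Setting p_{Aroma} = p_{Brew} in the reaction function: p_{Aroma} = 23 + (1/3)p_{Aroma}, so p_{Aroma} = 23 / (2/3) = 34.5.
q_{Aroma} = 132 − 3·34.5 + 2·34.5 = 97.5.
Profit = (34.5 − 2)·97.5 = 3168.75.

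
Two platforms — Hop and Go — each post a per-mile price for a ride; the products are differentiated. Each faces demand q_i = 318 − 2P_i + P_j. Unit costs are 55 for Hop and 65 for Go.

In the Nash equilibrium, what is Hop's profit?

Hop's profit: π = (P_{Hop} − 55)(318 − 2P_{Hop} + P_{Go}).
∂π/∂P_{Hop} = 428 − 4P_{Hop} + P_{Go} = 0 ⇒ P_{Hop} = 107 + 0.25P_{Go}.
Similarly P_{Go} = 112 + 0.25P_{Hop}.
Plugging P_{Go} into Hop's best response: P_{Hop} = 107 + 0.25(112 + 0.25P_{Hop}) ⇒ 0.9375P_{Hop} = 135, so P_{Hop} = 144.
Then P_{Go} = 112 + 0.25·144 = 148.
q_{Hop} = 318 − 2·144 + 148 = 178.
Profit = (144 − 55)·178 = 15842.

15842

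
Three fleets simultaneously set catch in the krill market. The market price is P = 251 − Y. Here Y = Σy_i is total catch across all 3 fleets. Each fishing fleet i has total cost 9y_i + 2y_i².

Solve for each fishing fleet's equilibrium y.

A representative fishing fleet's profit is π_i = y_i(251 − Y) − 9y_i − 2y_i², with Y = y_i + Σ_{j≠i} y_j.
First-order condition: 242 − 6y_i − Σ_{j≠i} y_j = 0.
In a symmetric equilibrium every fishing fleet chooses the same y, so Σ_{j≠i} y_j = 2y. The condition becomes 242 − 8y = 0, giving y = 242/8 = 30.25.

30.25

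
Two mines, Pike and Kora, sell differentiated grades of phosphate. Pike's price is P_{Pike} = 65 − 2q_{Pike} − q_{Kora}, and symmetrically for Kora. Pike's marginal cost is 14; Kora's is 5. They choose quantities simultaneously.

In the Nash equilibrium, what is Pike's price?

Mine Pike's profit: π = q_{Pike}(65 − 2q_{Pike} − q_{Kora}) − 14q_{Pike}.
∂π/∂q_{Pike} = 51 − 4q_{Pike} − q_{Kora} = 0 ⇒ q_{Pike} = 12.75 − 0.25q_{Kora}.
Similarly q_{Kora} = 15 − 0.25q_{Pike}.
Solving the two reaction functions simultaneously: (1 − (−0.25)(−0.25))q_{Pike} = 12.75 − 0.25·15, so 0.9375q_{Pike} = 9 and q_{Pike} = 9.6.
Then q_{Kora} = 15 − 0.25·9.6 = 12.6.
P_{Pike} = 65 − 2·9.6 − 12.6 = 33.2.

33.2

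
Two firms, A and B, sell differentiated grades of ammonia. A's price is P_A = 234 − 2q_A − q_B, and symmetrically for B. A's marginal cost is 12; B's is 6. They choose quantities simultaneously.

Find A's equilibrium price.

100

Firm A's profit: π = q_A(234 − 2q_A − q_B) − 12q_A.
∂π/∂q_A = 222 − 4q_A − q_B = 0 ⇒ q_A = 55.5 − 0.25q_B.
Similarly q_B = 57 − 0.25q_A.
Plugging q_B into A's best response: q_A = 55.5 − 0.25(57 − 0.25q_A) ⇒ 0.9375q_A = 41.25, so q_A = 44.
Then q_B = 57 − 0.25·44 = 46.
P_A = 234 − 2·44 − 46 = 100.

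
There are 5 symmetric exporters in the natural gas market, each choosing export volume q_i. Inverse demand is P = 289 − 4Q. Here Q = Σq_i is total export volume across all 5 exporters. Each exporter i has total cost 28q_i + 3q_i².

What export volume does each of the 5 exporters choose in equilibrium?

8.7

A representative exporter's profit is π_i = q_i(289 − 4Q) − 28q_i − 3q_i², with Q = q_i + Σ_{j≠i} q_j.
First-order condition: 261 − 14q_i − 4Σ_{j≠i} q_j = 0.
Imposing symmetry (q_j = q for all j) turns Σ_{j≠i} q_j into 4q, so 261 = 30q and q = 8.7.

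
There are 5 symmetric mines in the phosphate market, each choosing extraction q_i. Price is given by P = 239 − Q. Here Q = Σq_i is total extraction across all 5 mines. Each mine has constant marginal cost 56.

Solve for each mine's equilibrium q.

A representative mine's profit is π_i = q_i(239 − Q) − 56q_i, with Q = q_i + Σ_{j≠i} q_j.
First-order condition: 183 − 2q_i − Σ_{j≠i} q_j = 0.
In a symmetric equilibrium every mine chooses the same q, so Σ_{j≠i} q_j = 4q. The condition becomes 183 − 6q = 0, giving q = 183/6 = 30.5.

30.5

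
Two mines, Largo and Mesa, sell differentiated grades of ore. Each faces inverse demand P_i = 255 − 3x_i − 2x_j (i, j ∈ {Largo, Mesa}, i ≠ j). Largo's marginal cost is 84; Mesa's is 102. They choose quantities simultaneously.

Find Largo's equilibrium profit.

1518.75

Mine Largo's profit: π = x_{Largo}(255 − 3x_{Largo} − 2x_{Mesa}) − 84x_{Largo}.
∂π/∂x_{Largo} = 171 − 6x_{Largo} − 2x_{Mesa} = 0 ⇒ x_{Largo} = 28.5 − (1/3)x_{Mesa}.
Similarly x_{Mesa} = 25.5 − (1/3)x_{Largo}.
Solving the two reaction functions simultaneously: (1 − (−1/3)(−1/3))x_{Largo} = 28.5 − (1/3)·25.5, so (8/9)x_{Largo} = 20 and x_{Largo} = 22.5.
Then x_{Mesa} = 25.5 − (1/3)·22.5 = 18.
P_{Largo} = 255 − 3·22.5 − 2·18 = 151.5.
Profit = (151.5 − 84)·22.5 = 1518.75.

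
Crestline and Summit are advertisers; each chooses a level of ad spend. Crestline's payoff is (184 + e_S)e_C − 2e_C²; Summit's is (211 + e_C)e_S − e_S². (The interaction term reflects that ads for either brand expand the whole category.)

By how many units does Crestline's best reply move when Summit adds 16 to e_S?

4

Expanding Crestline's payoff: 184e_C + e_Se_C − 2e_C².
∂π/∂e_C = 184 + e_S − 4e_C = 0, so e_C = 46 + 0.25e_S.
The reaction-function slope is 0.25, so a 16-unit rise in e_S moves e_C by 0.25 × 16 = 4. Crestline's best response rises — the actions are strategic complements.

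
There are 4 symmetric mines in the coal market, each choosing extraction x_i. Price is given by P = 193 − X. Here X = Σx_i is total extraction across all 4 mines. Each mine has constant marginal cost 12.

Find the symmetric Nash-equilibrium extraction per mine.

A representative mine's profit is π_i = x_i(193 − X) − 12x_i, with X = x_i + Σ_{j≠i} x_j.
First-order condition: 181 − 2x_i − Σ_{j≠i} x_j = 0.
In a symmetric equilibrium every mine chooses the same x, so Σ_{j≠i} x_j = 3x. The condition becomes 181 − 5x = 0, giving x = 181/5 = 36.2.

36.2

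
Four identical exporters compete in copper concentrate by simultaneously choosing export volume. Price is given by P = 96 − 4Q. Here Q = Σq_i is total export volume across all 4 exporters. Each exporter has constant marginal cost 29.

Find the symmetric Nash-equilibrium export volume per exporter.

A representative exporter's profit is π_i = q_i(96 − 4Q) − 29q_i, with Q = q_i + Σ_{j≠i} q_j.
First-order condition: 67 − 8q_i − 4Σ_{j≠i} q_j = 0.
In a symmetric equilibrium every exporter chooses the same q, so Σ_{j≠i} q_j = 3q. The condition becomes 67 − 20q = 0, giving q = 67/20 = 3.35.

3.35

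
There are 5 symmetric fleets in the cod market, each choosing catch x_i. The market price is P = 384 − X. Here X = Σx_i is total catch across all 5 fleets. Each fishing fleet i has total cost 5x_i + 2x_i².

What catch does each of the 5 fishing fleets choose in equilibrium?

A representative fishing fleet's profit is π_i = x_i(384 − X) − 5x_i − 2x_i², with X = x_i + Σ_{j≠i} x_j.
First-order condition: 379 − 6x_i − Σ_{j≠i} x_j = 0.
Imposing symmetry (x_j = x for all j) turns Σ_{j≠i} x_j into 4x, so 379 = 10x and x = 37.9.

37.9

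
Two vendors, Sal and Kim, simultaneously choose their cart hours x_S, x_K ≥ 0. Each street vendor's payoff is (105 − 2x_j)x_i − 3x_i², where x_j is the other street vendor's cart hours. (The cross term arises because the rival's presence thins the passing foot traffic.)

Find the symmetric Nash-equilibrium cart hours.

13.125

Sal's payoff is (105 − 2x_K)x_S − 3x_S².
∂π/∂x_S = 105 − 2x_K − 6x_S = 0, so x_S = 17.5 − (1/3)x_K.
The game is symmetric, so in equilibrium x_K = x_S: the reaction function gives (4/3)x_S = 17.5, hence x_S = 13.125.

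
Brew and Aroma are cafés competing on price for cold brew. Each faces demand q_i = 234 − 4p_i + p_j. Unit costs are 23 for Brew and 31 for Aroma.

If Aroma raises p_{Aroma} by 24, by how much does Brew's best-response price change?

Brew's profit: π = (p_{Brew} − 23)(234 − 4p_{Brew} + p_{Aroma}).
∂π/∂p_{Brew} = 326 − 8p_{Brew} + p_{Aroma} = 0 ⇒ p_{Brew} = 40.75 + 0.125p_{Aroma}.
The reaction-function slope is 0.125, so a 24-unit rise in p_{Aroma} moves p_{Brew} by 0.125 × 24 = 3. Brew's best response rises — the actions are strategic complements.

3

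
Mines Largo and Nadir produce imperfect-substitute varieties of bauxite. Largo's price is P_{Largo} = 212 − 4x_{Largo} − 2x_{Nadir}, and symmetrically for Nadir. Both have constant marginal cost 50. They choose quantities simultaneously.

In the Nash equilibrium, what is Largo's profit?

Mine Largo's profit: π = x_{Largo}(212 − 4x_{Largo} − 2x_{Nadir}) − 50x_{Largo}.
∂π/∂x_{Largo} = 162 − 8x_{Largo} − 2x_{Nadir} = 0 ⇒ x_{Largo} = 20.25 − 0.25x_{Nadir}.
By symmetry x_{Nadir} = x_{Largo}; substituting into the reaction function, 1.25x_{Largo} = 20.25 and x_{Largo} = 16.2.
P_{Largo} = 212 − 4·16.2 − 2·16.2 = 114.8.
Profit = (114.8 − 50)·16.2 = 1049.76.

1049.76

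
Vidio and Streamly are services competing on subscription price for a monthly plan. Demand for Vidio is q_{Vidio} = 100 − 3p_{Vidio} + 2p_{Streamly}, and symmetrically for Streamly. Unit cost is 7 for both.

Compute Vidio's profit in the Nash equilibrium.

1621.6875

Vidio's profit: π = (p_{Vidio} − 7)(100 − 3p_{Vidio} + 2p_{Streamly}).
∂π/∂p_{Vidio} = 121 − 6p_{Vidio} + 2p_{Streamly} = 0 ⇒ p_{Vidio} = 121/6 + (1/3)p_{Streamly}.
By symmetry p_{Streamly} = p_{Vidio}; substituting into the reaction function, (2/3)p_{Vidio} = 121/6 and p_{Vidio} = 30.25.
q_{Vidio} = 100 − 3·30.25 + 2·30.25 = 69.75.
Profit = (30.25 − 7)·69.75 = 1621.6875.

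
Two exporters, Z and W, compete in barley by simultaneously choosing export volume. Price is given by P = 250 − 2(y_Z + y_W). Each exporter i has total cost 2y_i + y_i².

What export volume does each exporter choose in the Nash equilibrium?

Exporter Z's profit: π = y_Z(250 − 2(y_Z + y_W)) − 2y_Z − y_Z².
∂π/∂y_Z = 248 − 6y_Z − 2y_W = 0, so y_Z = 124/3 − (1/3)y_W.
The game is symmetric, so in equilibrium y_W = y_Z: the reaction function gives (4/3)y_Z = 124/3, hence y_Z = 31.

31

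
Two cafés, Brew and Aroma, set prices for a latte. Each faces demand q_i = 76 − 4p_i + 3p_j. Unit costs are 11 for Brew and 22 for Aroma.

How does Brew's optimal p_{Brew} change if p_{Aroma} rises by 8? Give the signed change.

3

Brew's profit: π = (p_{Brew} − 11)(76 − 4p_{Brew} + 3p_{Aroma}).
∂π/∂p_{Brew} = 120 − 8p_{Brew} + 3p_{Aroma} = 0 ⇒ p_{Brew} = 15 + 0.375p_{Aroma}.
The reaction-function slope is 0.375, so an 8-unit rise in p_{Aroma} moves p_{Brew} by 0.375 × 8 = 3. Brew's best response rises — the actions are strategic complements.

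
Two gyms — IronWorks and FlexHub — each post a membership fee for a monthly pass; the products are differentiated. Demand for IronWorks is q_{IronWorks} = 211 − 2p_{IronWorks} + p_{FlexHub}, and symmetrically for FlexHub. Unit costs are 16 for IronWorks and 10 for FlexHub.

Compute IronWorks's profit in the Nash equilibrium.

IronWorks's profit: π = (p_{IronWorks} − 16)(211 − 2p_{IronWorks} + p_{FlexHub}).
∂π/∂p_{IronWorks} = 243 − 4p_{IronWorks} + p_{FlexHub} = 0 ⇒ p_{IronWorks} = 60.75 + 0.25p_{FlexHub}.
Similarly p_{FlexHub} = 57.75 + 0.25p_{IronWorks}.
Solving the two reaction functions simultaneously: (1 − (0.25)(0.25))p_{IronWorks} = 60.75 + 0.25·57.75, so 0.9375p_{IronWorks} = 75.1875 and p_{IronWorks} = 80.2.
Then p_{FlexHub} = 57.75 + 0.25·80.2 = 77.8.
q_{IronWorks} = 211 − 2·80.2 + 77.8 = 128.4.
Profit = (80.2 − 16)·128.4 = 8243.28.

8243.28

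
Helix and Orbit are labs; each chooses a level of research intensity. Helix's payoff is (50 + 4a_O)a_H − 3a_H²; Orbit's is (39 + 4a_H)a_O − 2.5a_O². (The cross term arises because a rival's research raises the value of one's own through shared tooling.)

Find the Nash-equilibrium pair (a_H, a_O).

Expanding Helix's payoff: 50a_H + 4a_Oa_H − 3a_H².
∂π/∂a_H = 50 + 4a_O − 6a_H = 0, so a_H = 25/3 + (2/3)a_O.
Likewise for Orbit: a_O = 7.8 + 0.8a_H.
Substituting the second reaction function into the first: a_H = 25/3 + (2/3)(7.8 + 0.8a_H), which gives (7/15)a_H = 203/15 ⇒ a_H = 29.
Then a_O = 7.8 + 0.8·29 = 31.

29, 31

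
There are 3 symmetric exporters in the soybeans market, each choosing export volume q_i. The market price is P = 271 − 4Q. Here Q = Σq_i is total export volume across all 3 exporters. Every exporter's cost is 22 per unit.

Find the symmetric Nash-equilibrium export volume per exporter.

15.5625

A representative exporter's profit is π_i = q_i(271 − 4Q) − 22q_i, with Q = q_i + Σ_{j≠i} q_j.
First-order condition: 249 − 8q_i − 4Σ_{j≠i} q_j = 0.
Imposing symmetry (q_j = q for all j) turns Σ_{j≠i} q_j into 2q, so 249 = 16q and q = 15.5625.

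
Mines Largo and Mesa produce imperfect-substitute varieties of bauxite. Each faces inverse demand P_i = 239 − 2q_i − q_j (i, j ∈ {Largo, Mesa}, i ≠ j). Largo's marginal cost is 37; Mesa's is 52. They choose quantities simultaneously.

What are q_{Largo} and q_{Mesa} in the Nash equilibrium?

Mine Largo's profit: π = q_{Largo}(239 − 2q_{Largo} − q_{Mesa}) − 37q_{Largo}.
∂π/∂q_{Largo} = 202 − 4q_{Largo} − q_{Mesa} = 0 ⇒ q_{Largo} = 50.5 − 0.25q_{Mesa}.
Similarly q_{Mesa} = 46.75 − 0.25q_{Largo}.
Substituting the second reaction function into the first: q_{Largo} = 50.5 − 0.25(46.75 − 0.25q_{Largo}), which gives 0.9375q_{Largo} = 38.8125 ⇒ q_{Largo} = 41.4.
Then q_{Mesa} = 46.75 − 0.25·41.4 = 36.4.

41.4, 36.4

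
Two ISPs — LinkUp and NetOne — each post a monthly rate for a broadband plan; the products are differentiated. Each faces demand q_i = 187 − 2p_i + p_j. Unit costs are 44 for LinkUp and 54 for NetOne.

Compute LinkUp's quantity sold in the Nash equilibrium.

98

LinkUp's profit: π = (p_{LinkUp} − 44)(187 − 2p_{LinkUp} + p_{NetOne}).
∂π/∂p_{LinkUp} = 275 − 4p_{LinkUp} + p_{NetOne} = 0 ⇒ p_{LinkUp} = 68.75 + 0.25p_{NetOne}.
Similarly p_{NetOne} = 73.75 + 0.25p_{LinkUp}.
Plugging p_{NetOne} into LinkUp's best response: p_{LinkUp} = 68.75 + 0.25(73.75 + 0.25p_{LinkUp}) ⇒ 0.9375p_{LinkUp} = 87.1875, so p_{LinkUp} = 93.
Then p_{NetOne} = 73.75 + 0.25·93 = 97.
q_{LinkUp} = 187 − 2·93 + 97 = 98.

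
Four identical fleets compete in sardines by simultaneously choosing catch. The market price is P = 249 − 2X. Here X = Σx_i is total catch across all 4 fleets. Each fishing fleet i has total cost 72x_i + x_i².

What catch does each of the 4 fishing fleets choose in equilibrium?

A representative fishing fleet's profit is π_i = x_i(249 − 2X) − 72x_i − x_i², with X = x_i + Σ_{j≠i} x_j.
First-order condition: 177 − 6x_i − 2Σ_{j≠i} x_j = 0.
In a symmetric equilibrium every fishing fleet chooses the same x, so Σ_{j≠i} x_j = 3x. The condition becomes 177 − 12x = 0, giving x = 177/12 = 14.75.

14.75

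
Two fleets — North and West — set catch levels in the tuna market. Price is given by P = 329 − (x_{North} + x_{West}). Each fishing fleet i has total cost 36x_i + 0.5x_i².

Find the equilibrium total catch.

146.5

Fishing fleet North's profit: π = x_{North}(329 − (x_{North} + x_{West})) − 36x_{North} − 0.5x_{North}².
∂π/∂x_{North} = 293 − 3x_{North} − x_{West} = 0, so x_{North} = 293/3 − (1/3)x_{West}.
By symmetry x_{West} = x_{North}; substituting into the reaction function, (4/3)x_{North} = 293/3 and x_{North} = 73.25.
Total catch: 73.25 + 73.25 = 146.5.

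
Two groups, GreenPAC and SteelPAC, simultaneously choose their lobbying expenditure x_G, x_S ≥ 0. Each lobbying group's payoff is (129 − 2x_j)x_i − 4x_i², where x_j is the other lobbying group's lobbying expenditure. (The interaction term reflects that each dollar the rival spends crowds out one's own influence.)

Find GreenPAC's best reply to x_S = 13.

GreenPAC's payoff is (129 − 2x_S)x_G − 4x_G².
∂π/∂x_G = 129 − 2x_S − 8x_G = 0, so x_G = 16.125 − 0.25x_S.
At x_S = 13: x_G = 16.125 − 0.25·13 = 12.875.

12.875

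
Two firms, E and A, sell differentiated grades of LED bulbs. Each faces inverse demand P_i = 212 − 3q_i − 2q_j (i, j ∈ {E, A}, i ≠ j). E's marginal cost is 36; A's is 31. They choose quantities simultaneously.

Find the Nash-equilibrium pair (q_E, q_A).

21.6875, 22.9375

Firm E's profit: π = q_E(212 − 3q_E − 2q_A) − 36q_E.
∂π/∂q_E = 176 − 6q_E − 2q_A = 0 ⇒ q_E = 88/3 − (1/3)q_A.
Similarly q_A = 181/6 − (1/3)q_E.
Substituting the second reaction function into the first: q_E = 88/3 − (1/3)(181/6 − (1/3)q_E), which gives (8/9)q_E = 347/18 ⇒ q_E = 21.6875.
Then q_A = 181/6 − (1/3)·21.6875 = 22.9375.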